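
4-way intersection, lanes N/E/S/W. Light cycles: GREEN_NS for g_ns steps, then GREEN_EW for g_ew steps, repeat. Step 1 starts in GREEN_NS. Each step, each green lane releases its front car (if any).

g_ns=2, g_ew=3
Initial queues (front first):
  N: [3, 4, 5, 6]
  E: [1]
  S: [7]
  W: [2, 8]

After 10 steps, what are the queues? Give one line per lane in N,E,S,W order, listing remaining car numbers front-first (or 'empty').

Step 1 [NS]: N:car3-GO,E:wait,S:car7-GO,W:wait | queues: N=3 E=1 S=0 W=2
Step 2 [NS]: N:car4-GO,E:wait,S:empty,W:wait | queues: N=2 E=1 S=0 W=2
Step 3 [EW]: N:wait,E:car1-GO,S:wait,W:car2-GO | queues: N=2 E=0 S=0 W=1
Step 4 [EW]: N:wait,E:empty,S:wait,W:car8-GO | queues: N=2 E=0 S=0 W=0
Step 5 [EW]: N:wait,E:empty,S:wait,W:empty | queues: N=2 E=0 S=0 W=0
Step 6 [NS]: N:car5-GO,E:wait,S:empty,W:wait | queues: N=1 E=0 S=0 W=0
Step 7 [NS]: N:car6-GO,E:wait,S:empty,W:wait | queues: N=0 E=0 S=0 W=0

N: empty
E: empty
S: empty
W: empty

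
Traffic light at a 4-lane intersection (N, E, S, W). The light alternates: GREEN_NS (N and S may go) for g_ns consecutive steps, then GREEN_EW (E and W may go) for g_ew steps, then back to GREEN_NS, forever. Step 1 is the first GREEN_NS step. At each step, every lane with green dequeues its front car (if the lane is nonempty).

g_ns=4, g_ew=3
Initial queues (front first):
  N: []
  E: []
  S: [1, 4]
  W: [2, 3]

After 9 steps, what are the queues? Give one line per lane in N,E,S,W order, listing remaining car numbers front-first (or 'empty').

Step 1 [NS]: N:empty,E:wait,S:car1-GO,W:wait | queues: N=0 E=0 S=1 W=2
Step 2 [NS]: N:empty,E:wait,S:car4-GO,W:wait | queues: N=0 E=0 S=0 W=2
Step 3 [NS]: N:empty,E:wait,S:empty,W:wait | queues: N=0 E=0 S=0 W=2
Step 4 [NS]: N:empty,E:wait,S:empty,W:wait | queues: N=0 E=0 S=0 W=2
Step 5 [EW]: N:wait,E:empty,S:wait,W:car2-GO | queues: N=0 E=0 S=0 W=1
Step 6 [EW]: N:wait,E:empty,S:wait,W:car3-GO | queues: N=0 E=0 S=0 W=0

N: empty
E: empty
S: empty
W: empty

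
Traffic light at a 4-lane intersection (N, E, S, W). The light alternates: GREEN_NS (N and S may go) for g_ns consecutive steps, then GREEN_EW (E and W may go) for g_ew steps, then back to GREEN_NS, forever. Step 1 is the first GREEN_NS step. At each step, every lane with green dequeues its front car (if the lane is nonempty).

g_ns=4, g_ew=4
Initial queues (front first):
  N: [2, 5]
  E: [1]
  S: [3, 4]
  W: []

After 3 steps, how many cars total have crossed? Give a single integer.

Answer: 4

Derivation:
Step 1 [NS]: N:car2-GO,E:wait,S:car3-GO,W:wait | queues: N=1 E=1 S=1 W=0
Step 2 [NS]: N:car5-GO,E:wait,S:car4-GO,W:wait | queues: N=0 E=1 S=0 W=0
Step 3 [NS]: N:empty,E:wait,S:empty,W:wait | queues: N=0 E=1 S=0 W=0
Cars crossed by step 3: 4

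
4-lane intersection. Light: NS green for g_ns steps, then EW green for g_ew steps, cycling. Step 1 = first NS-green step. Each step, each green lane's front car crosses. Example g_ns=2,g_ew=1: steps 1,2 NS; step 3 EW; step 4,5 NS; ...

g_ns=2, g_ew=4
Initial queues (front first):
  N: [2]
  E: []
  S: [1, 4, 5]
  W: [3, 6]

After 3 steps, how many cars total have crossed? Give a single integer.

Answer: 4

Derivation:
Step 1 [NS]: N:car2-GO,E:wait,S:car1-GO,W:wait | queues: N=0 E=0 S=2 W=2
Step 2 [NS]: N:empty,E:wait,S:car4-GO,W:wait | queues: N=0 E=0 S=1 W=2
Step 3 [EW]: N:wait,E:empty,S:wait,W:car3-GO | queues: N=0 E=0 S=1 W=1
Cars crossed by step 3: 4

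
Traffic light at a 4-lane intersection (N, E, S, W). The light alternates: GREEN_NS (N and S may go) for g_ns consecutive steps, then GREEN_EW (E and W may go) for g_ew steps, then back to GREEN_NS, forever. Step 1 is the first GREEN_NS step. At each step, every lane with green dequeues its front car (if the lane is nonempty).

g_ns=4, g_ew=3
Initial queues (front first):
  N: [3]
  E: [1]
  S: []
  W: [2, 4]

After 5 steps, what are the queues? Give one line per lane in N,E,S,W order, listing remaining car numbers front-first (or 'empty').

Step 1 [NS]: N:car3-GO,E:wait,S:empty,W:wait | queues: N=0 E=1 S=0 W=2
Step 2 [NS]: N:empty,E:wait,S:empty,W:wait | queues: N=0 E=1 S=0 W=2
Step 3 [NS]: N:empty,E:wait,S:empty,W:wait | queues: N=0 E=1 S=0 W=2
Step 4 [NS]: N:empty,E:wait,S:empty,W:wait | queues: N=0 E=1 S=0 W=2
Step 5 [EW]: N:wait,E:car1-GO,S:wait,W:car2-GO | queues: N=0 E=0 S=0 W=1

N: empty
E: empty
S: empty
W: 4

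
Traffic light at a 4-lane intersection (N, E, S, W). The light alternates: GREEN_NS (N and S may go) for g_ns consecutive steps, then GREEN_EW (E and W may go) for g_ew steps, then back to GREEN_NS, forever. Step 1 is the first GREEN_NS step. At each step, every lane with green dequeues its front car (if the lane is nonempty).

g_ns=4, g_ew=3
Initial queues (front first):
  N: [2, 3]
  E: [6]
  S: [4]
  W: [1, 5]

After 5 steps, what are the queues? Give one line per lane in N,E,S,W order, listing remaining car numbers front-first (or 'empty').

Step 1 [NS]: N:car2-GO,E:wait,S:car4-GO,W:wait | queues: N=1 E=1 S=0 W=2
Step 2 [NS]: N:car3-GO,E:wait,S:empty,W:wait | queues: N=0 E=1 S=0 W=2
Step 3 [NS]: N:empty,E:wait,S:empty,W:wait | queues: N=0 E=1 S=0 W=2
Step 4 [NS]: N:empty,E:wait,S:empty,W:wait | queues: N=0 E=1 S=0 W=2
Step 5 [EW]: N:wait,E:car6-GO,S:wait,W:car1-GO | queues: N=0 E=0 S=0 W=1

N: empty
E: empty
S: empty
W: 5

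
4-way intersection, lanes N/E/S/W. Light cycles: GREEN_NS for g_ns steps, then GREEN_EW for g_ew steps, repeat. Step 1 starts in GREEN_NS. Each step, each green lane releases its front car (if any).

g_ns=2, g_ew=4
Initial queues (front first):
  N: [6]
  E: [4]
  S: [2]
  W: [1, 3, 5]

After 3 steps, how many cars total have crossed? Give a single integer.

Answer: 4

Derivation:
Step 1 [NS]: N:car6-GO,E:wait,S:car2-GO,W:wait | queues: N=0 E=1 S=0 W=3
Step 2 [NS]: N:empty,E:wait,S:empty,W:wait | queues: N=0 E=1 S=0 W=3
Step 3 [EW]: N:wait,E:car4-GO,S:wait,W:car1-GO | queues: N=0 E=0 S=0 W=2
Cars crossed by step 3: 4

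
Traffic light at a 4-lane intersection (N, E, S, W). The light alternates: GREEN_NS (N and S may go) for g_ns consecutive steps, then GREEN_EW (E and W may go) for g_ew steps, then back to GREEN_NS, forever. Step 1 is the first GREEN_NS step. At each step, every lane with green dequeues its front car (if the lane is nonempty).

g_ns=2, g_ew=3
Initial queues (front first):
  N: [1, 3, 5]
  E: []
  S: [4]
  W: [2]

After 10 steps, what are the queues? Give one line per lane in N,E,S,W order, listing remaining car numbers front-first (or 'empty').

Step 1 [NS]: N:car1-GO,E:wait,S:car4-GO,W:wait | queues: N=2 E=0 S=0 W=1
Step 2 [NS]: N:car3-GO,E:wait,S:empty,W:wait | queues: N=1 E=0 S=0 W=1
Step 3 [EW]: N:wait,E:empty,S:wait,W:car2-GO | queues: N=1 E=0 S=0 W=0
Step 4 [EW]: N:wait,E:empty,S:wait,W:empty | queues: N=1 E=0 S=0 W=0
Step 5 [EW]: N:wait,E:empty,S:wait,W:empty | queues: N=1 E=0 S=0 W=0
Step 6 [NS]: N:car5-GO,E:wait,S:empty,W:wait | queues: N=0 E=0 S=0 W=0

N: empty
E: empty
S: empty
W: empty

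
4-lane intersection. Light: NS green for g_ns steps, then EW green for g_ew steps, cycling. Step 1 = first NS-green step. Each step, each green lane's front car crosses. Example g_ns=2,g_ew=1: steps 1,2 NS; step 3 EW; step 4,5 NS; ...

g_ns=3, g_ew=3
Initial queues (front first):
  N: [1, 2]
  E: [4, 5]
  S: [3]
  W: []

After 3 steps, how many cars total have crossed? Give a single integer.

Step 1 [NS]: N:car1-GO,E:wait,S:car3-GO,W:wait | queues: N=1 E=2 S=0 W=0
Step 2 [NS]: N:car2-GO,E:wait,S:empty,W:wait | queues: N=0 E=2 S=0 W=0
Step 3 [NS]: N:empty,E:wait,S:empty,W:wait | queues: N=0 E=2 S=0 W=0
Cars crossed by step 3: 3

Answer: 3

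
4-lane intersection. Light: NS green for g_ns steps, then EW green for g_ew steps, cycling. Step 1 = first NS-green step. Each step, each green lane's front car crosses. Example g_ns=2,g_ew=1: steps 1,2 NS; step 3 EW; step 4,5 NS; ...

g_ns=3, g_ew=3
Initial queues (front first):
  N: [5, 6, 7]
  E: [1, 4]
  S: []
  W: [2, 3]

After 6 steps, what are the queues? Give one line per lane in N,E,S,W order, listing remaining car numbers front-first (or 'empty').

Step 1 [NS]: N:car5-GO,E:wait,S:empty,W:wait | queues: N=2 E=2 S=0 W=2
Step 2 [NS]: N:car6-GO,E:wait,S:empty,W:wait | queues: N=1 E=2 S=0 W=2
Step 3 [NS]: N:car7-GO,E:wait,S:empty,W:wait | queues: N=0 E=2 S=0 W=2
Step 4 [EW]: N:wait,E:car1-GO,S:wait,W:car2-GO | queues: N=0 E=1 S=0 W=1
Step 5 [EW]: N:wait,E:car4-GO,S:wait,W:car3-GO | queues: N=0 E=0 S=0 W=0

N: empty
E: empty
S: empty
W: empty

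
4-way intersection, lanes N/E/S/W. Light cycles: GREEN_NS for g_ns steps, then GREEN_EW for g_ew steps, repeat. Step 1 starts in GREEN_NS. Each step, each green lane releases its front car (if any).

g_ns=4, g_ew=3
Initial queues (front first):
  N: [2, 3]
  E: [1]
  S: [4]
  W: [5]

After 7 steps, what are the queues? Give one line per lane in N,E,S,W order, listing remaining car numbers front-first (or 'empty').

Step 1 [NS]: N:car2-GO,E:wait,S:car4-GO,W:wait | queues: N=1 E=1 S=0 W=1
Step 2 [NS]: N:car3-GO,E:wait,S:empty,W:wait | queues: N=0 E=1 S=0 W=1
Step 3 [NS]: N:empty,E:wait,S:empty,W:wait | queues: N=0 E=1 S=0 W=1
Step 4 [NS]: N:empty,E:wait,S:empty,W:wait | queues: N=0 E=1 S=0 W=1
Step 5 [EW]: N:wait,E:car1-GO,S:wait,W:car5-GO | queues: N=0 E=0 S=0 W=0

N: empty
E: empty
S: empty
W: empty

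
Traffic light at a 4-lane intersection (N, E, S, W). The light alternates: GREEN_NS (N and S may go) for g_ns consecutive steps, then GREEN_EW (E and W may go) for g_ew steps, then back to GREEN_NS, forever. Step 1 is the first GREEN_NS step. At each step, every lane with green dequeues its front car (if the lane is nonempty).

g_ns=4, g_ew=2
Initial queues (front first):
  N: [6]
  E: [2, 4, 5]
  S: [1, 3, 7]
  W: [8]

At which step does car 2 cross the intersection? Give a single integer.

Step 1 [NS]: N:car6-GO,E:wait,S:car1-GO,W:wait | queues: N=0 E=3 S=2 W=1
Step 2 [NS]: N:empty,E:wait,S:car3-GO,W:wait | queues: N=0 E=3 S=1 W=1
Step 3 [NS]: N:empty,E:wait,S:car7-GO,W:wait | queues: N=0 E=3 S=0 W=1
Step 4 [NS]: N:empty,E:wait,S:empty,W:wait | queues: N=0 E=3 S=0 W=1
Step 5 [EW]: N:wait,E:car2-GO,S:wait,W:car8-GO | queues: N=0 E=2 S=0 W=0
Step 6 [EW]: N:wait,E:car4-GO,S:wait,W:empty | queues: N=0 E=1 S=0 W=0
Step 7 [NS]: N:empty,E:wait,S:empty,W:wait | queues: N=0 E=1 S=0 W=0
Step 8 [NS]: N:empty,E:wait,S:empty,W:wait | queues: N=0 E=1 S=0 W=0
Step 9 [NS]: N:empty,E:wait,S:empty,W:wait | queues: N=0 E=1 S=0 W=0
Step 10 [NS]: N:empty,E:wait,S:empty,W:wait | queues: N=0 E=1 S=0 W=0
Step 11 [EW]: N:wait,E:car5-GO,S:wait,W:empty | queues: N=0 E=0 S=0 W=0
Car 2 crosses at step 5

5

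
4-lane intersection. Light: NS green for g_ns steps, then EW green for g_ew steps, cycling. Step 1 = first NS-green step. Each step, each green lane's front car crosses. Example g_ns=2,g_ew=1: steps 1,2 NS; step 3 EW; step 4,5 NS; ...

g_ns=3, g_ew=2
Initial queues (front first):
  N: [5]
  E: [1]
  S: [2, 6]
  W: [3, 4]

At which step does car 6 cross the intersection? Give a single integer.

Step 1 [NS]: N:car5-GO,E:wait,S:car2-GO,W:wait | queues: N=0 E=1 S=1 W=2
Step 2 [NS]: N:empty,E:wait,S:car6-GO,W:wait | queues: N=0 E=1 S=0 W=2
Step 3 [NS]: N:empty,E:wait,S:empty,W:wait | queues: N=0 E=1 S=0 W=2
Step 4 [EW]: N:wait,E:car1-GO,S:wait,W:car3-GO | queues: N=0 E=0 S=0 W=1
Step 5 [EW]: N:wait,E:empty,S:wait,W:car4-GO | queues: N=0 E=0 S=0 W=0
Car 6 crosses at step 2

2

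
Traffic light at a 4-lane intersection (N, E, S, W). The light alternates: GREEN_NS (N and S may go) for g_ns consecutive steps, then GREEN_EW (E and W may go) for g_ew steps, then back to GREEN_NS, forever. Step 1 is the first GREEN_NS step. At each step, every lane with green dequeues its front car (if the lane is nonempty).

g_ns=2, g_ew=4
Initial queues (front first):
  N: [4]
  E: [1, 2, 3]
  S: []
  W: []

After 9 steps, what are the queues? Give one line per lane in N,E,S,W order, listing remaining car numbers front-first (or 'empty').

Step 1 [NS]: N:car4-GO,E:wait,S:empty,W:wait | queues: N=0 E=3 S=0 W=0
Step 2 [NS]: N:empty,E:wait,S:empty,W:wait | queues: N=0 E=3 S=0 W=0
Step 3 [EW]: N:wait,E:car1-GO,S:wait,W:empty | queues: N=0 E=2 S=0 W=0
Step 4 [EW]: N:wait,E:car2-GO,S:wait,W:empty | queues: N=0 E=1 S=0 W=0
Step 5 [EW]: N:wait,E:car3-GO,S:wait,W:empty | queues: N=0 E=0 S=0 W=0

N: empty
E: empty
S: empty
W: empty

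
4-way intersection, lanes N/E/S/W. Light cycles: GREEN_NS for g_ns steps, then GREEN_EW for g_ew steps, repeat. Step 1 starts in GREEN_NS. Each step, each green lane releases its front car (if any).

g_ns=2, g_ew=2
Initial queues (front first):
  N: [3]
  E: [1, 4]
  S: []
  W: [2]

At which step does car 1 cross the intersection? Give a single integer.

Step 1 [NS]: N:car3-GO,E:wait,S:empty,W:wait | queues: N=0 E=2 S=0 W=1
Step 2 [NS]: N:empty,E:wait,S:empty,W:wait | queues: N=0 E=2 S=0 W=1
Step 3 [EW]: N:wait,E:car1-GO,S:wait,W:car2-GO | queues: N=0 E=1 S=0 W=0
Step 4 [EW]: N:wait,E:car4-GO,S:wait,W:empty | queues: N=0 E=0 S=0 W=0
Car 1 crosses at step 3

3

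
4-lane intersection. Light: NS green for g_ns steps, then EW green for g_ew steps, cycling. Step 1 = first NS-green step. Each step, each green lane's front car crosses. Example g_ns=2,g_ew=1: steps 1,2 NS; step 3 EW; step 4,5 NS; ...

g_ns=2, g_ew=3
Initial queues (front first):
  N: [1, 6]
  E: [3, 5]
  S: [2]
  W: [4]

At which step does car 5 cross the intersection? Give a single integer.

Step 1 [NS]: N:car1-GO,E:wait,S:car2-GO,W:wait | queues: N=1 E=2 S=0 W=1
Step 2 [NS]: N:car6-GO,E:wait,S:empty,W:wait | queues: N=0 E=2 S=0 W=1
Step 3 [EW]: N:wait,E:car3-GO,S:wait,W:car4-GO | queues: N=0 E=1 S=0 W=0
Step 4 [EW]: N:wait,E:car5-GO,S:wait,W:empty | queues: N=0 E=0 S=0 W=0
Car 5 crosses at step 4

4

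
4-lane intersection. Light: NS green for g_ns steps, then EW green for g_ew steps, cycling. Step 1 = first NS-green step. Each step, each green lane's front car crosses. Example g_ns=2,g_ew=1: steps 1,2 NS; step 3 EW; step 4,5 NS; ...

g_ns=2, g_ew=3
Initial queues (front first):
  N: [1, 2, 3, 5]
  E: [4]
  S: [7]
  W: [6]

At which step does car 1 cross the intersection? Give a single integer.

Step 1 [NS]: N:car1-GO,E:wait,S:car7-GO,W:wait | queues: N=3 E=1 S=0 W=1
Step 2 [NS]: N:car2-GO,E:wait,S:empty,W:wait | queues: N=2 E=1 S=0 W=1
Step 3 [EW]: N:wait,E:car4-GO,S:wait,W:car6-GO | queues: N=2 E=0 S=0 W=0
Step 4 [EW]: N:wait,E:empty,S:wait,W:empty | queues: N=2 E=0 S=0 W=0
Step 5 [EW]: N:wait,E:empty,S:wait,W:empty | queues: N=2 E=0 S=0 W=0
Step 6 [NS]: N:car3-GO,E:wait,S:empty,W:wait | queues: N=1 E=0 S=0 W=0
Step 7 [NS]: N:car5-GO,E:wait,S:empty,W:wait | queues: N=0 E=0 S=0 W=0
Car 1 crosses at step 1

1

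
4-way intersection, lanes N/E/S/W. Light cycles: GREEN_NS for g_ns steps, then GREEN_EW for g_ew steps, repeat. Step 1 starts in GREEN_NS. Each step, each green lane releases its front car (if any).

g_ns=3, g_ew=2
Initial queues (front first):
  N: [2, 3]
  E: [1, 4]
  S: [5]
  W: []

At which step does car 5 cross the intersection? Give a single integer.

Step 1 [NS]: N:car2-GO,E:wait,S:car5-GO,W:wait | queues: N=1 E=2 S=0 W=0
Step 2 [NS]: N:car3-GO,E:wait,S:empty,W:wait | queues: N=0 E=2 S=0 W=0
Step 3 [NS]: N:empty,E:wait,S:empty,W:wait | queues: N=0 E=2 S=0 W=0
Step 4 [EW]: N:wait,E:car1-GO,S:wait,W:empty | queues: N=0 E=1 S=0 W=0
Step 5 [EW]: N:wait,E:car4-GO,S:wait,W:empty | queues: N=0 E=0 S=0 W=0
Car 5 crosses at step 1

1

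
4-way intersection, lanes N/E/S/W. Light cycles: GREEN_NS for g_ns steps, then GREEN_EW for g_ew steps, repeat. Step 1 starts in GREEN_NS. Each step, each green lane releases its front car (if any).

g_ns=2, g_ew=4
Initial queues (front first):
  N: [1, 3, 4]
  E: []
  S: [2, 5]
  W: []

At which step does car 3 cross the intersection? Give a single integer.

Step 1 [NS]: N:car1-GO,E:wait,S:car2-GO,W:wait | queues: N=2 E=0 S=1 W=0
Step 2 [NS]: N:car3-GO,E:wait,S:car5-GO,W:wait | queues: N=1 E=0 S=0 W=0
Step 3 [EW]: N:wait,E:empty,S:wait,W:empty | queues: N=1 E=0 S=0 W=0
Step 4 [EW]: N:wait,E:empty,S:wait,W:empty | queues: N=1 E=0 S=0 W=0
Step 5 [EW]: N:wait,E:empty,S:wait,W:empty | queues: N=1 E=0 S=0 W=0
Step 6 [EW]: N:wait,E:empty,S:wait,W:empty | queues: N=1 E=0 S=0 W=0
Step 7 [NS]: N:car4-GO,E:wait,S:empty,W:wait | queues: N=0 E=0 S=0 W=0
Car 3 crosses at step 2

2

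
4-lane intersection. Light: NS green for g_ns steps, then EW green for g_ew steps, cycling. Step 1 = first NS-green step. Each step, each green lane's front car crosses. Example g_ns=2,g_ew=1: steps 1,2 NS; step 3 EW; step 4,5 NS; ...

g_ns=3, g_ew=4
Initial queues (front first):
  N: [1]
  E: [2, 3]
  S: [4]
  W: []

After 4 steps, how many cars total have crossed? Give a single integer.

Step 1 [NS]: N:car1-GO,E:wait,S:car4-GO,W:wait | queues: N=0 E=2 S=0 W=0
Step 2 [NS]: N:empty,E:wait,S:empty,W:wait | queues: N=0 E=2 S=0 W=0
Step 3 [NS]: N:empty,E:wait,S:empty,W:wait | queues: N=0 E=2 S=0 W=0
Step 4 [EW]: N:wait,E:car2-GO,S:wait,W:empty | queues: N=0 E=1 S=0 W=0
Cars crossed by step 4: 3

Answer: 3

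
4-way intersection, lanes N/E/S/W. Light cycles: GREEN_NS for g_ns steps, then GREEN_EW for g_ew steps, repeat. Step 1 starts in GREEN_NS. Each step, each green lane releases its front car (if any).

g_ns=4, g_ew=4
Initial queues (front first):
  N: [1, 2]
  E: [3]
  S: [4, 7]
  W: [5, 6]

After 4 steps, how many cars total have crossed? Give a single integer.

Answer: 4

Derivation:
Step 1 [NS]: N:car1-GO,E:wait,S:car4-GO,W:wait | queues: N=1 E=1 S=1 W=2
Step 2 [NS]: N:car2-GO,E:wait,S:car7-GO,W:wait | queues: N=0 E=1 S=0 W=2
Step 3 [NS]: N:empty,E:wait,S:empty,W:wait | queues: N=0 E=1 S=0 W=2
Step 4 [NS]: N:empty,E:wait,S:empty,W:wait | queues: N=0 E=1 S=0 W=2
Cars crossed by step 4: 4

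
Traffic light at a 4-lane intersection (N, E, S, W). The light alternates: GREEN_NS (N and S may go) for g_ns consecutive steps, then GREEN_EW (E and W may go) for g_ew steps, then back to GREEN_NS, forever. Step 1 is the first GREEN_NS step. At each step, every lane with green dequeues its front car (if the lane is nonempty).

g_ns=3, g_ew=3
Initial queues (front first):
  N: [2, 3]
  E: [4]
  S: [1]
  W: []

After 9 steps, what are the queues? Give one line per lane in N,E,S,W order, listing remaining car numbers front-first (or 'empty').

Step 1 [NS]: N:car2-GO,E:wait,S:car1-GO,W:wait | queues: N=1 E=1 S=0 W=0
Step 2 [NS]: N:car3-GO,E:wait,S:empty,W:wait | queues: N=0 E=1 S=0 W=0
Step 3 [NS]: N:empty,E:wait,S:empty,W:wait | queues: N=0 E=1 S=0 W=0
Step 4 [EW]: N:wait,E:car4-GO,S:wait,W:empty | queues: N=0 E=0 S=0 W=0

N: empty
E: empty
S: empty
W: empty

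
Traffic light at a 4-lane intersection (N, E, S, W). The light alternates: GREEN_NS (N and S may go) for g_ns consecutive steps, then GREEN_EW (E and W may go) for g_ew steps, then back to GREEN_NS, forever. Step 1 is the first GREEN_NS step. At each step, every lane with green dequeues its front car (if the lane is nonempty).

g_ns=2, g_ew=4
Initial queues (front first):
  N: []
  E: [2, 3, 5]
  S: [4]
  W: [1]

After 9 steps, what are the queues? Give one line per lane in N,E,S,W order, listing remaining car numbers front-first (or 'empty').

Step 1 [NS]: N:empty,E:wait,S:car4-GO,W:wait | queues: N=0 E=3 S=0 W=1
Step 2 [NS]: N:empty,E:wait,S:empty,W:wait | queues: N=0 E=3 S=0 W=1
Step 3 [EW]: N:wait,E:car2-GO,S:wait,W:car1-GO | queues: N=0 E=2 S=0 W=0
Step 4 [EW]: N:wait,E:car3-GO,S:wait,W:empty | queues: N=0 E=1 S=0 W=0
Step 5 [EW]: N:wait,E:car5-GO,S:wait,W:empty | queues: N=0 E=0 S=0 W=0

N: empty
E: empty
S: empty
W: empty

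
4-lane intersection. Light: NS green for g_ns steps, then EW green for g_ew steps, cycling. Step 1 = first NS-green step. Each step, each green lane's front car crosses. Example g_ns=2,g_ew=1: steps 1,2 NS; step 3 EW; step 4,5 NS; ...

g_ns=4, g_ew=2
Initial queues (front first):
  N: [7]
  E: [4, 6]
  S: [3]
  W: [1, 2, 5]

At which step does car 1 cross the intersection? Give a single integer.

Step 1 [NS]: N:car7-GO,E:wait,S:car3-GO,W:wait | queues: N=0 E=2 S=0 W=3
Step 2 [NS]: N:empty,E:wait,S:empty,W:wait | queues: N=0 E=2 S=0 W=3
Step 3 [NS]: N:empty,E:wait,S:empty,W:wait | queues: N=0 E=2 S=0 W=3
Step 4 [NS]: N:empty,E:wait,S:empty,W:wait | queues: N=0 E=2 S=0 W=3
Step 5 [EW]: N:wait,E:car4-GO,S:wait,W:car1-GO | queues: N=0 E=1 S=0 W=2
Step 6 [EW]: N:wait,E:car6-GO,S:wait,W:car2-GO | queues: N=0 E=0 S=0 W=1
Step 7 [NS]: N:empty,E:wait,S:empty,W:wait | queues: N=0 E=0 S=0 W=1
Step 8 [NS]: N:empty,E:wait,S:empty,W:wait | queues: N=0 E=0 S=0 W=1
Step 9 [NS]: N:empty,E:wait,S:empty,W:wait | queues: N=0 E=0 S=0 W=1
Step 10 [NS]: N:empty,E:wait,S:empty,W:wait | queues: N=0 E=0 S=0 W=1
Step 11 [EW]: N:wait,E:empty,S:wait,W:car5-GO | queues: N=0 E=0 S=0 W=0
Car 1 crosses at step 5

5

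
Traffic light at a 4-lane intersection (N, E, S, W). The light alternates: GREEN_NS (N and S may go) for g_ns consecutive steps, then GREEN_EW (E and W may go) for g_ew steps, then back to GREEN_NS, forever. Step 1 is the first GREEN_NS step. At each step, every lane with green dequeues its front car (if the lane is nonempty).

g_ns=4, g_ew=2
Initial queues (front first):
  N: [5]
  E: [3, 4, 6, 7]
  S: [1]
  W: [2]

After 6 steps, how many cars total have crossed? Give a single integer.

Answer: 5

Derivation:
Step 1 [NS]: N:car5-GO,E:wait,S:car1-GO,W:wait | queues: N=0 E=4 S=0 W=1
Step 2 [NS]: N:empty,E:wait,S:empty,W:wait | queues: N=0 E=4 S=0 W=1
Step 3 [NS]: N:empty,E:wait,S:empty,W:wait | queues: N=0 E=4 S=0 W=1
Step 4 [NS]: N:empty,E:wait,S:empty,W:wait | queues: N=0 E=4 S=0 W=1
Step 5 [EW]: N:wait,E:car3-GO,S:wait,W:car2-GO | queues: N=0 E=3 S=0 W=0
Step 6 [EW]: N:wait,E:car4-GO,S:wait,W:empty | queues: N=0 E=2 S=0 W=0
Cars crossed by step 6: 5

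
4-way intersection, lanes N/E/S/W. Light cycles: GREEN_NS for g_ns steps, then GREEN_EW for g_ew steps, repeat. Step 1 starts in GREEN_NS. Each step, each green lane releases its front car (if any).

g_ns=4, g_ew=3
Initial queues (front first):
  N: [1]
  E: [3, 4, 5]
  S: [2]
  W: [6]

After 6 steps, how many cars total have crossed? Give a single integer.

Step 1 [NS]: N:car1-GO,E:wait,S:car2-GO,W:wait | queues: N=0 E=3 S=0 W=1
Step 2 [NS]: N:empty,E:wait,S:empty,W:wait | queues: N=0 E=3 S=0 W=1
Step 3 [NS]: N:empty,E:wait,S:empty,W:wait | queues: N=0 E=3 S=0 W=1
Step 4 [NS]: N:empty,E:wait,S:empty,W:wait | queues: N=0 E=3 S=0 W=1
Step 5 [EW]: N:wait,E:car3-GO,S:wait,W:car6-GO | queues: N=0 E=2 S=0 W=0
Step 6 [EW]: N:wait,E:car4-GO,S:wait,W:empty | queues: N=0 E=1 S=0 W=0
Cars crossed by step 6: 5

Answer: 5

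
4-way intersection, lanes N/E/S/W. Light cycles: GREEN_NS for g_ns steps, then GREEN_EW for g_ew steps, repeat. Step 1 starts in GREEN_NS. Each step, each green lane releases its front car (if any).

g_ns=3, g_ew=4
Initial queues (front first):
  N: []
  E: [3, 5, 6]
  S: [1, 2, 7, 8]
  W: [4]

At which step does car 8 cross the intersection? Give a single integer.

Step 1 [NS]: N:empty,E:wait,S:car1-GO,W:wait | queues: N=0 E=3 S=3 W=1
Step 2 [NS]: N:empty,E:wait,S:car2-GO,W:wait | queues: N=0 E=3 S=2 W=1
Step 3 [NS]: N:empty,E:wait,S:car7-GO,W:wait | queues: N=0 E=3 S=1 W=1
Step 4 [EW]: N:wait,E:car3-GO,S:wait,W:car4-GO | queues: N=0 E=2 S=1 W=0
Step 5 [EW]: N:wait,E:car5-GO,S:wait,W:empty | queues: N=0 E=1 S=1 W=0
Step 6 [EW]: N:wait,E:car6-GO,S:wait,W:empty | queues: N=0 E=0 S=1 W=0
Step 7 [EW]: N:wait,E:empty,S:wait,W:empty | queues: N=0 E=0 S=1 W=0
Step 8 [NS]: N:empty,E:wait,S:car8-GO,W:wait | queues: N=0 E=0 S=0 W=0
Car 8 crosses at step 8

8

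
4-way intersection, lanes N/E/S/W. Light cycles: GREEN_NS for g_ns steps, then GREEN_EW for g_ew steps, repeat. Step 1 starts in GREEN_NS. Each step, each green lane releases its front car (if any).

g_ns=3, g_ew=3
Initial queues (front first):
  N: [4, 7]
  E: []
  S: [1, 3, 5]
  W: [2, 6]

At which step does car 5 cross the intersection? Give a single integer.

Step 1 [NS]: N:car4-GO,E:wait,S:car1-GO,W:wait | queues: N=1 E=0 S=2 W=2
Step 2 [NS]: N:car7-GO,E:wait,S:car3-GO,W:wait | queues: N=0 E=0 S=1 W=2
Step 3 [NS]: N:empty,E:wait,S:car5-GO,W:wait | queues: N=0 E=0 S=0 W=2
Step 4 [EW]: N:wait,E:empty,S:wait,W:car2-GO | queues: N=0 E=0 S=0 W=1
Step 5 [EW]: N:wait,E:empty,S:wait,W:car6-GO | queues: N=0 E=0 S=0 W=0
Car 5 crosses at step 3

3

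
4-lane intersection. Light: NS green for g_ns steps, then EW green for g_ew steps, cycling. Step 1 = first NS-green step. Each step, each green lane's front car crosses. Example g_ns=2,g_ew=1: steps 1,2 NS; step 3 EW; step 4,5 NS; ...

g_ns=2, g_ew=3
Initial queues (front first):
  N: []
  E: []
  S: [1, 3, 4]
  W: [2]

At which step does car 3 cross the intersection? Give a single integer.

Step 1 [NS]: N:empty,E:wait,S:car1-GO,W:wait | queues: N=0 E=0 S=2 W=1
Step 2 [NS]: N:empty,E:wait,S:car3-GO,W:wait | queues: N=0 E=0 S=1 W=1
Step 3 [EW]: N:wait,E:empty,S:wait,W:car2-GO | queues: N=0 E=0 S=1 W=0
Step 4 [EW]: N:wait,E:empty,S:wait,W:empty | queues: N=0 E=0 S=1 W=0
Step 5 [EW]: N:wait,E:empty,S:wait,W:empty | queues: N=0 E=0 S=1 W=0
Step 6 [NS]: N:empty,E:wait,S:car4-GO,W:wait | queues: N=0 E=0 S=0 W=0
Car 3 crosses at step 2

2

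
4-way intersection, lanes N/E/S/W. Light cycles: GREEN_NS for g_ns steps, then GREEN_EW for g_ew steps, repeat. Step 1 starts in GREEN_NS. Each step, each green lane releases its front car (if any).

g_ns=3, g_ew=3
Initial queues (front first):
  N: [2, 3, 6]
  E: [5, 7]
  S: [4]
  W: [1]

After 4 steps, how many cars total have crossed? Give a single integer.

Step 1 [NS]: N:car2-GO,E:wait,S:car4-GO,W:wait | queues: N=2 E=2 S=0 W=1
Step 2 [NS]: N:car3-GO,E:wait,S:empty,W:wait | queues: N=1 E=2 S=0 W=1
Step 3 [NS]: N:car6-GO,E:wait,S:empty,W:wait | queues: N=0 E=2 S=0 W=1
Step 4 [EW]: N:wait,E:car5-GO,S:wait,W:car1-GO | queues: N=0 E=1 S=0 W=0
Cars crossed by step 4: 6

Answer: 6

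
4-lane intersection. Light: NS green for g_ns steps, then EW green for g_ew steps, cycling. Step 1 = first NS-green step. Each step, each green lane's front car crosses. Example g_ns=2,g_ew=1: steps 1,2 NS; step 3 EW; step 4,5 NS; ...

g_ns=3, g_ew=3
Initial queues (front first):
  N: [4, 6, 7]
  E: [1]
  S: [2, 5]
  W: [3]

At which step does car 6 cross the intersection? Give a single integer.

Step 1 [NS]: N:car4-GO,E:wait,S:car2-GO,W:wait | queues: N=2 E=1 S=1 W=1
Step 2 [NS]: N:car6-GO,E:wait,S:car5-GO,W:wait | queues: N=1 E=1 S=0 W=1
Step 3 [NS]: N:car7-GO,E:wait,S:empty,W:wait | queues: N=0 E=1 S=0 W=1
Step 4 [EW]: N:wait,E:car1-GO,S:wait,W:car3-GO | queues: N=0 E=0 S=0 W=0
Car 6 crosses at step 2

2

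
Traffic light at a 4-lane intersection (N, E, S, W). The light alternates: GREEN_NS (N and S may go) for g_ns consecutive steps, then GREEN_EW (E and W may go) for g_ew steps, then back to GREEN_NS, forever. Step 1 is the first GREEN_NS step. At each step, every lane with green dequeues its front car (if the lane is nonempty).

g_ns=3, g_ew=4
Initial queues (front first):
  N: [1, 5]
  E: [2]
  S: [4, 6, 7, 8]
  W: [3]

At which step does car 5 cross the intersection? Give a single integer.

Step 1 [NS]: N:car1-GO,E:wait,S:car4-GO,W:wait | queues: N=1 E=1 S=3 W=1
Step 2 [NS]: N:car5-GO,E:wait,S:car6-GO,W:wait | queues: N=0 E=1 S=2 W=1
Step 3 [NS]: N:empty,E:wait,S:car7-GO,W:wait | queues: N=0 E=1 S=1 W=1
Step 4 [EW]: N:wait,E:car2-GO,S:wait,W:car3-GO | queues: N=0 E=0 S=1 W=0
Step 5 [EW]: N:wait,E:empty,S:wait,W:empty | queues: N=0 E=0 S=1 W=0
Step 6 [EW]: N:wait,E:empty,S:wait,W:empty | queues: N=0 E=0 S=1 W=0
Step 7 [EW]: N:wait,E:empty,S:wait,W:empty | queues: N=0 E=0 S=1 W=0
Step 8 [NS]: N:empty,E:wait,S:car8-GO,W:wait | queues: N=0 E=0 S=0 W=0
Car 5 crosses at step 2

2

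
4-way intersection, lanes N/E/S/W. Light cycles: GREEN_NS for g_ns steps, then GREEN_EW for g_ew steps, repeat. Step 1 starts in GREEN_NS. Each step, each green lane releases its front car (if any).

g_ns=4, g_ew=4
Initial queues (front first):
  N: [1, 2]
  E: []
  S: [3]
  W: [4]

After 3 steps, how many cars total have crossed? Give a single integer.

Step 1 [NS]: N:car1-GO,E:wait,S:car3-GO,W:wait | queues: N=1 E=0 S=0 W=1
Step 2 [NS]: N:car2-GO,E:wait,S:empty,W:wait | queues: N=0 E=0 S=0 W=1
Step 3 [NS]: N:empty,E:wait,S:empty,W:wait | queues: N=0 E=0 S=0 W=1
Cars crossed by step 3: 3

Answer: 3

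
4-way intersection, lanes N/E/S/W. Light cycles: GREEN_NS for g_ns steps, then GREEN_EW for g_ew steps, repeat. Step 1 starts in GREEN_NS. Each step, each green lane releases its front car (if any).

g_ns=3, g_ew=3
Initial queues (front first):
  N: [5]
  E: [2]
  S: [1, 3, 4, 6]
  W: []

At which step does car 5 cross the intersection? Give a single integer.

Step 1 [NS]: N:car5-GO,E:wait,S:car1-GO,W:wait | queues: N=0 E=1 S=3 W=0
Step 2 [NS]: N:empty,E:wait,S:car3-GO,W:wait | queues: N=0 E=1 S=2 W=0
Step 3 [NS]: N:empty,E:wait,S:car4-GO,W:wait | queues: N=0 E=1 S=1 W=0
Step 4 [EW]: N:wait,E:car2-GO,S:wait,W:empty | queues: N=0 E=0 S=1 W=0
Step 5 [EW]: N:wait,E:empty,S:wait,W:empty | queues: N=0 E=0 S=1 W=0
Step 6 [EW]: N:wait,E:empty,S:wait,W:empty | queues: N=0 E=0 S=1 W=0
Step 7 [NS]: N:empty,E:wait,S:car6-GO,W:wait | queues: N=0 E=0 S=0 W=0
Car 5 crosses at step 1

1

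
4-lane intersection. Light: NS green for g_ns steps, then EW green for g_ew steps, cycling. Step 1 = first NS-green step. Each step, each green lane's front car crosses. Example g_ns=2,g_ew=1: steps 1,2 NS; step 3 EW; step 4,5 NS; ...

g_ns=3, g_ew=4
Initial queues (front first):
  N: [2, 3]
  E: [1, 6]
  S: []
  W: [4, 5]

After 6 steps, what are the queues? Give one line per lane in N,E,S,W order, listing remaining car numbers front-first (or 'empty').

Step 1 [NS]: N:car2-GO,E:wait,S:empty,W:wait | queues: N=1 E=2 S=0 W=2
Step 2 [NS]: N:car3-GO,E:wait,S:empty,W:wait | queues: N=0 E=2 S=0 W=2
Step 3 [NS]: N:empty,E:wait,S:empty,W:wait | queues: N=0 E=2 S=0 W=2
Step 4 [EW]: N:wait,E:car1-GO,S:wait,W:car4-GO | queues: N=0 E=1 S=0 W=1
Step 5 [EW]: N:wait,E:car6-GO,S:wait,W:car5-GO | queues: N=0 E=0 S=0 W=0

N: empty
E: empty
S: empty
W: empty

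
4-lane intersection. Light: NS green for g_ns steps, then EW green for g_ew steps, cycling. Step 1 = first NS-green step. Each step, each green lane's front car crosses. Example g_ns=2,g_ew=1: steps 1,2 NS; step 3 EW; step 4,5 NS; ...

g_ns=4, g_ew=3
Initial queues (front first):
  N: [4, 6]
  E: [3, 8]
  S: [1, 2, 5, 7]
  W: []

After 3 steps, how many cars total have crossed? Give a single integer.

Answer: 5

Derivation:
Step 1 [NS]: N:car4-GO,E:wait,S:car1-GO,W:wait | queues: N=1 E=2 S=3 W=0
Step 2 [NS]: N:car6-GO,E:wait,S:car2-GO,W:wait | queues: N=0 E=2 S=2 W=0
Step 3 [NS]: N:empty,E:wait,S:car5-GO,W:wait | queues: N=0 E=2 S=1 W=0
Cars crossed by step 3: 5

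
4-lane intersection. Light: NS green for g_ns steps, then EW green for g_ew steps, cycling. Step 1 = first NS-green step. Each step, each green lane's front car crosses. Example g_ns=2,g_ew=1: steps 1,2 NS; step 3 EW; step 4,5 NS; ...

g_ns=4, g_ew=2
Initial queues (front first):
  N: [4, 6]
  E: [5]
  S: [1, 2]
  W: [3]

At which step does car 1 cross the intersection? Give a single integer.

Step 1 [NS]: N:car4-GO,E:wait,S:car1-GO,W:wait | queues: N=1 E=1 S=1 W=1
Step 2 [NS]: N:car6-GO,E:wait,S:car2-GO,W:wait | queues: N=0 E=1 S=0 W=1
Step 3 [NS]: N:empty,E:wait,S:empty,W:wait | queues: N=0 E=1 S=0 W=1
Step 4 [NS]: N:empty,E:wait,S:empty,W:wait | queues: N=0 E=1 S=0 W=1
Step 5 [EW]: N:wait,E:car5-GO,S:wait,W:car3-GO | queues: N=0 E=0 S=0 W=0
Car 1 crosses at step 1

1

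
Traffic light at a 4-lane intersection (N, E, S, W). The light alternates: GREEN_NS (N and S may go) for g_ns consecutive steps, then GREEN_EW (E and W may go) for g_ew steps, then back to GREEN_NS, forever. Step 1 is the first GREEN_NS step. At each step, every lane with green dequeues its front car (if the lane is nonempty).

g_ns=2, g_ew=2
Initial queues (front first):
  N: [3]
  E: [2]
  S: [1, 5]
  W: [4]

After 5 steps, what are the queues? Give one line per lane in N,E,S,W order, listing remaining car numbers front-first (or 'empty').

Step 1 [NS]: N:car3-GO,E:wait,S:car1-GO,W:wait | queues: N=0 E=1 S=1 W=1
Step 2 [NS]: N:empty,E:wait,S:car5-GO,W:wait | queues: N=0 E=1 S=0 W=1
Step 3 [EW]: N:wait,E:car2-GO,S:wait,W:car4-GO | queues: N=0 E=0 S=0 W=0

N: empty
E: empty
S: empty
W: empty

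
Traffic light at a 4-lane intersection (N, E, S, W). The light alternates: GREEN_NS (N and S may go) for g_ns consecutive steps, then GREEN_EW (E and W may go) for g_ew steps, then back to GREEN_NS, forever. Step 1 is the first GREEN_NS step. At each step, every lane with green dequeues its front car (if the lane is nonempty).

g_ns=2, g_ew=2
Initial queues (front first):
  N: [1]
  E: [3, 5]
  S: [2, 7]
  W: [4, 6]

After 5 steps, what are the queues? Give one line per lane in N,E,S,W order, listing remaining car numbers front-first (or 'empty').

Step 1 [NS]: N:car1-GO,E:wait,S:car2-GO,W:wait | queues: N=0 E=2 S=1 W=2
Step 2 [NS]: N:empty,E:wait,S:car7-GO,W:wait | queues: N=0 E=2 S=0 W=2
Step 3 [EW]: N:wait,E:car3-GO,S:wait,W:car4-GO | queues: N=0 E=1 S=0 W=1
Step 4 [EW]: N:wait,E:car5-GO,S:wait,W:car6-GO | queues: N=0 E=0 S=0 W=0

N: empty
E: empty
S: empty
W: empty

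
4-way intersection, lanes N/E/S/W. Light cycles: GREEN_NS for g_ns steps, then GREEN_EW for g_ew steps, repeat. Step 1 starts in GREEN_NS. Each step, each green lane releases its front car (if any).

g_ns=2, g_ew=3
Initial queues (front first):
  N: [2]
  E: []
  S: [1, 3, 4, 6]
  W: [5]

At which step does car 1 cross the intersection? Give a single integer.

Step 1 [NS]: N:car2-GO,E:wait,S:car1-GO,W:wait | queues: N=0 E=0 S=3 W=1
Step 2 [NS]: N:empty,E:wait,S:car3-GO,W:wait | queues: N=0 E=0 S=2 W=1
Step 3 [EW]: N:wait,E:empty,S:wait,W:car5-GO | queues: N=0 E=0 S=2 W=0
Step 4 [EW]: N:wait,E:empty,S:wait,W:empty | queues: N=0 E=0 S=2 W=0
Step 5 [EW]: N:wait,E:empty,S:wait,W:empty | queues: N=0 E=0 S=2 W=0
Step 6 [NS]: N:empty,E:wait,S:car4-GO,W:wait | queues: N=0 E=0 S=1 W=0
Step 7 [NS]: N:empty,E:wait,S:car6-GO,W:wait | queues: N=0 E=0 S=0 W=0
Car 1 crosses at step 1

1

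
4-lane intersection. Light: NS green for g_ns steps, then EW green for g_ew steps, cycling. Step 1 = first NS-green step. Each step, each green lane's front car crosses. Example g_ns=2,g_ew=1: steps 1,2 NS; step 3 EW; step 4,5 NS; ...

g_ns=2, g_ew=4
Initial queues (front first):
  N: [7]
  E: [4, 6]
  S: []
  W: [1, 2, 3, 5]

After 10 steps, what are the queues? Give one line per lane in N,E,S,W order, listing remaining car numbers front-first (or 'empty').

Step 1 [NS]: N:car7-GO,E:wait,S:empty,W:wait | queues: N=0 E=2 S=0 W=4
Step 2 [NS]: N:empty,E:wait,S:empty,W:wait | queues: N=0 E=2 S=0 W=4
Step 3 [EW]: N:wait,E:car4-GO,S:wait,W:car1-GO | queues: N=0 E=1 S=0 W=3
Step 4 [EW]: N:wait,E:car6-GO,S:wait,W:car2-GO | queues: N=0 E=0 S=0 W=2
Step 5 [EW]: N:wait,E:empty,S:wait,W:car3-GO | queues: N=0 E=0 S=0 W=1
Step 6 [EW]: N:wait,E:empty,S:wait,W:car5-GO | queues: N=0 E=0 S=0 W=0

N: empty
E: empty
S: empty
W: empty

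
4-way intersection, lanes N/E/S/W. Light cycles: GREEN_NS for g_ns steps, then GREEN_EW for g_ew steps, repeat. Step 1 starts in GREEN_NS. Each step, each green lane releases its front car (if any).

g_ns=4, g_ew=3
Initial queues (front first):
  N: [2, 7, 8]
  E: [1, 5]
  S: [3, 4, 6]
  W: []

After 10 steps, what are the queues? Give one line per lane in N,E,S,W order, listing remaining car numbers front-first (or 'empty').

Step 1 [NS]: N:car2-GO,E:wait,S:car3-GO,W:wait | queues: N=2 E=2 S=2 W=0
Step 2 [NS]: N:car7-GO,E:wait,S:car4-GO,W:wait | queues: N=1 E=2 S=1 W=0
Step 3 [NS]: N:car8-GO,E:wait,S:car6-GO,W:wait | queues: N=0 E=2 S=0 W=0
Step 4 [NS]: N:empty,E:wait,S:empty,W:wait | queues: N=0 E=2 S=0 W=0
Step 5 [EW]: N:wait,E:car1-GO,S:wait,W:empty | queues: N=0 E=1 S=0 W=0
Step 6 [EW]: N:wait,E:car5-GO,S:wait,W:empty | queues: N=0 E=0 S=0 W=0

N: empty
E: empty
S: empty
W: empty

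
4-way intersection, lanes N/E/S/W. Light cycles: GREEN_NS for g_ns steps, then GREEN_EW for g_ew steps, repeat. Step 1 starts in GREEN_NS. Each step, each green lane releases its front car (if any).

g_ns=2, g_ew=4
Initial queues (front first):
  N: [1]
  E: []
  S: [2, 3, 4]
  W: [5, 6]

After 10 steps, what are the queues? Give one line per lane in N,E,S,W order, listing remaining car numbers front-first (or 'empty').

Step 1 [NS]: N:car1-GO,E:wait,S:car2-GO,W:wait | queues: N=0 E=0 S=2 W=2
Step 2 [NS]: N:empty,E:wait,S:car3-GO,W:wait | queues: N=0 E=0 S=1 W=2
Step 3 [EW]: N:wait,E:empty,S:wait,W:car5-GO | queues: N=0 E=0 S=1 W=1
Step 4 [EW]: N:wait,E:empty,S:wait,W:car6-GO | queues: N=0 E=0 S=1 W=0
Step 5 [EW]: N:wait,E:empty,S:wait,W:empty | queues: N=0 E=0 S=1 W=0
Step 6 [EW]: N:wait,E:empty,S:wait,W:empty | queues: N=0 E=0 S=1 W=0
Step 7 [NS]: N:empty,E:wait,S:car4-GO,W:wait | queues: N=0 E=0 S=0 W=0

N: empty
E: empty
S: empty
W: empty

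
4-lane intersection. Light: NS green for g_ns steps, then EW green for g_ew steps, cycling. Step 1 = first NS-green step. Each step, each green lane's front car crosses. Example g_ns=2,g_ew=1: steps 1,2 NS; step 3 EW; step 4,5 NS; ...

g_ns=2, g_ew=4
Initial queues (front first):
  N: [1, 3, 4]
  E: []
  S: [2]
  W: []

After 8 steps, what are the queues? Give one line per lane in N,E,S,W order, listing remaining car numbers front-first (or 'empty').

Step 1 [NS]: N:car1-GO,E:wait,S:car2-GO,W:wait | queues: N=2 E=0 S=0 W=0
Step 2 [NS]: N:car3-GO,E:wait,S:empty,W:wait | queues: N=1 E=0 S=0 W=0
Step 3 [EW]: N:wait,E:empty,S:wait,W:empty | queues: N=1 E=0 S=0 W=0
Step 4 [EW]: N:wait,E:empty,S:wait,W:empty | queues: N=1 E=0 S=0 W=0
Step 5 [EW]: N:wait,E:empty,S:wait,W:empty | queues: N=1 E=0 S=0 W=0
Step 6 [EW]: N:wait,E:empty,S:wait,W:empty | queues: N=1 E=0 S=0 W=0
Step 7 [NS]: N:car4-GO,E:wait,S:empty,W:wait | queues: N=0 E=0 S=0 W=0

N: empty
E: empty
S: empty
W: empty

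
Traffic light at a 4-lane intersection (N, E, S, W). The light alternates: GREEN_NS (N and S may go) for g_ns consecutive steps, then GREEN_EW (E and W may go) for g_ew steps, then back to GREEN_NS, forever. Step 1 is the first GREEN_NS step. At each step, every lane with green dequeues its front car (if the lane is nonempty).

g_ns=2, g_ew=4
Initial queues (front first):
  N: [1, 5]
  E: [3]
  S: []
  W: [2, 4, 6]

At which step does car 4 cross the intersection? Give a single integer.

Step 1 [NS]: N:car1-GO,E:wait,S:empty,W:wait | queues: N=1 E=1 S=0 W=3
Step 2 [NS]: N:car5-GO,E:wait,S:empty,W:wait | queues: N=0 E=1 S=0 W=3
Step 3 [EW]: N:wait,E:car3-GO,S:wait,W:car2-GO | queues: N=0 E=0 S=0 W=2
Step 4 [EW]: N:wait,E:empty,S:wait,W:car4-GO | queues: N=0 E=0 S=0 W=1
Step 5 [EW]: N:wait,E:empty,S:wait,W:car6-GO | queues: N=0 E=0 S=0 W=0
Car 4 crosses at step 4

4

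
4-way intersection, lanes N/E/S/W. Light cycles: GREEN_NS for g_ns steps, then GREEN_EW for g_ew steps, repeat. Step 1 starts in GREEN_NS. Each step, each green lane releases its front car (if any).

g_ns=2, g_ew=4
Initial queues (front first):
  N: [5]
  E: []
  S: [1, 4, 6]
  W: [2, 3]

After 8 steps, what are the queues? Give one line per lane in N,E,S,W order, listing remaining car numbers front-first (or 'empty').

Step 1 [NS]: N:car5-GO,E:wait,S:car1-GO,W:wait | queues: N=0 E=0 S=2 W=2
Step 2 [NS]: N:empty,E:wait,S:car4-GO,W:wait | queues: N=0 E=0 S=1 W=2
Step 3 [EW]: N:wait,E:empty,S:wait,W:car2-GO | queues: N=0 E=0 S=1 W=1
Step 4 [EW]: N:wait,E:empty,S:wait,W:car3-GO | queues: N=0 E=0 S=1 W=0
Step 5 [EW]: N:wait,E:empty,S:wait,W:empty | queues: N=0 E=0 S=1 W=0
Step 6 [EW]: N:wait,E:empty,S:wait,W:empty | queues: N=0 E=0 S=1 W=0
Step 7 [NS]: N:empty,E:wait,S:car6-GO,W:wait | queues: N=0 E=0 S=0 W=0

N: empty
E: empty
S: empty
W: empty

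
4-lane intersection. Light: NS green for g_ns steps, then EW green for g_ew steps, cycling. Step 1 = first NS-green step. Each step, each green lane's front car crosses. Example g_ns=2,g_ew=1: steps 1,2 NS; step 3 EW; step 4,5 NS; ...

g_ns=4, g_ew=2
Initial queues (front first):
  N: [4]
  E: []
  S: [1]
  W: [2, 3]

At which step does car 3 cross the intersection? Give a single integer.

Step 1 [NS]: N:car4-GO,E:wait,S:car1-GO,W:wait | queues: N=0 E=0 S=0 W=2
Step 2 [NS]: N:empty,E:wait,S:empty,W:wait | queues: N=0 E=0 S=0 W=2
Step 3 [NS]: N:empty,E:wait,S:empty,W:wait | queues: N=0 E=0 S=0 W=2
Step 4 [NS]: N:empty,E:wait,S:empty,W:wait | queues: N=0 E=0 S=0 W=2
Step 5 [EW]: N:wait,E:empty,S:wait,W:car2-GO | queues: N=0 E=0 S=0 W=1
Step 6 [EW]: N:wait,E:empty,S:wait,W:car3-GO | queues: N=0 E=0 S=0 W=0
Car 3 crosses at step 6

6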